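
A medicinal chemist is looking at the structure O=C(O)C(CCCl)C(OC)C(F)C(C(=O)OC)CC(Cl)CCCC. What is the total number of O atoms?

5

Scan the SMILES for O atoms (remember two-letter symbols like Cl and Br are single atoms).
Oxygen count: 5.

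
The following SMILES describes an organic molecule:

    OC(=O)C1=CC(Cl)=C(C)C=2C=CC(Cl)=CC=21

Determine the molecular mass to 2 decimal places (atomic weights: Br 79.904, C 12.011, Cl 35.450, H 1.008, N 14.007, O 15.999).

255.09 g/mol

First, the molecular formula is C12H8Cl2O2 (counting implicit H from valence).
  C: 12 × 12.011 = 144.132
  Cl: 2 × 35.450 = 70.900
  H: 8 × 1.008 = 8.064
  O: 2 × 15.999 = 31.998
Sum: 12×12.011 + 2×35.450 + 8×1.008 + 2×15.999 = 255.094 → 255.09 g/mol.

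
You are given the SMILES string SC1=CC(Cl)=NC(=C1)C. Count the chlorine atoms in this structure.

Scan the SMILES for Cl atoms (remember two-letter symbols like Cl and Br are single atoms).
Chlorine count: 1.

1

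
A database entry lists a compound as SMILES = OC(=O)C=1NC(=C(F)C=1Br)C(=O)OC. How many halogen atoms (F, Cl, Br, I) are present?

Halogen atoms appear at heavy-atom positions 8, 10 (1×Br, 1×F).
Other groups present: 1 carboxylic acid, 1 ester.
Halogen count: 2.

2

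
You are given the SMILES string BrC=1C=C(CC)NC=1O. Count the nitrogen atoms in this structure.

1

Scan the SMILES for N atoms (remember two-letter symbols like Cl and Br are single atoms).
Nitrogen count: 1.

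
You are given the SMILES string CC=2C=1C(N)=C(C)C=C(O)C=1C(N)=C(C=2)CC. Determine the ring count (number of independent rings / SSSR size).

In SMILES, each pair of matching ring-closure digits denotes one ring-closing bond; the number of such bonds equals the number of independent rings.
Ring-closure bonds here: 2.

2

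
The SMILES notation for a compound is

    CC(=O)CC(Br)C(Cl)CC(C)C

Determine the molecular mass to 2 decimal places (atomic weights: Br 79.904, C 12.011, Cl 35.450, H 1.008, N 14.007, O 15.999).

First, the molecular formula is C9H16BrClO (counting implicit H from valence).
  Br: 1 × 79.904 = 79.904
  C: 9 × 12.011 = 108.099
  Cl: 1 × 35.450 = 35.450
  H: 16 × 1.008 = 16.128
  O: 1 × 15.999 = 15.999
Sum: 1×79.904 + 9×12.011 + 1×35.450 + 16×1.008 + 1×15.999 = 255.580 → 255.58 g/mol.

255.58 g/mol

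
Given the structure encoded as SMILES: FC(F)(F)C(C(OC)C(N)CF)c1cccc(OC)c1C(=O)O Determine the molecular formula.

C14H17F4NO4

Walk through each heavy atom and fill implicit hydrogens from standard valence (C 4, N 3, O 2, S 2, halogen 1); for lowercase aromatic atoms, an aromatic c carries 1 H when it has two neighbours and 0 H with three, and aromatic n carries 0 H:
  atom 1: F (halogen, monovalent) → 0 H
  atom 2: C, bond orders sum to 4 (valence 4) → 0 H
  atom 3: F (halogen, monovalent) → 0 H
  atom 4: F (halogen, monovalent) → 0 H
  atom 5: C, bond orders sum to 3 (valence 4) → 1 H
  atom 6: C, bond orders sum to 3 (valence 4) → 1 H
  atom 7: O, bond orders sum to 2 (valence 2) → 0 H
  atom 8: C, bond orders sum to 1 (valence 4) → 3 H
  atom 9: C, bond orders sum to 3 (valence 4) → 1 H
  atom 10: N, bond orders sum to 1 (valence 3) → 2 H
  atom 11: C, bond orders sum to 2 (valence 4) → 2 H
  atom 12: F (halogen, monovalent) → 0 H
  atom 13: aromatic c, 3 neighbours → 0 H
  atom 14: aromatic c, 2 neighbours → 1 H
  atom 15: aromatic c, 2 neighbours → 1 H
  atom 16: aromatic c, 2 neighbours → 1 H
  atom 17: aromatic c, 3 neighbours → 0 H
  atom 18: O, bond orders sum to 2 (valence 2) → 0 H
  atom 19: C, bond orders sum to 1 (valence 4) → 3 H
  atom 20: aromatic c, 3 neighbours → 0 H
  atom 21: C, bond orders sum to 4 (valence 4) → 0 H
  atom 22: O, bond orders sum to 2 (valence 2) → 0 H
  atom 23: O, bond orders sum to 1 (valence 2) → 1 H
Totals → C:14, H:17, F:4, N:1, O:4.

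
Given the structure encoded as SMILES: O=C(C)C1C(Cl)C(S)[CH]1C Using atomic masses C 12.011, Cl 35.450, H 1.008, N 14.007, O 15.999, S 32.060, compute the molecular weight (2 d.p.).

First, the molecular formula is C7H11ClOS (counting implicit H from valence).
  C: 7 × 12.011 = 84.077
  Cl: 1 × 35.450 = 35.450
  H: 11 × 1.008 = 11.088
  O: 1 × 15.999 = 15.999
  S: 1 × 32.060 = 32.060
Sum: 7×12.011 + 1×35.450 + 11×1.008 + 1×15.999 + 1×32.060 = 178.674 → 178.67 g/mol.

178.67 g/mol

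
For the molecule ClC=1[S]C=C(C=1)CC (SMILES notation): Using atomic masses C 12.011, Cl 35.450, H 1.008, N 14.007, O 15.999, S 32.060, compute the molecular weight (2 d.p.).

146.63 g/mol

First, the molecular formula is C6H7ClS (counting implicit H from valence).
  C: 6 × 12.011 = 72.066
  Cl: 1 × 35.450 = 35.450
  H: 7 × 1.008 = 7.056
  S: 1 × 32.060 = 32.060
Sum: 6×12.011 + 1×35.450 + 7×1.008 + 1×32.060 = 146.632 → 146.63 g/mol.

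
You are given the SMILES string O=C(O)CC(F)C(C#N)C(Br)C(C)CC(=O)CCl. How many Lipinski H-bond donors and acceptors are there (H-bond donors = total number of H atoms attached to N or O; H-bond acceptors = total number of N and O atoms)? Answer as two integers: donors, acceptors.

1, 4

Donors: find every N or O and count the H atoms it carries.
  atom 1 (O): bond orders sum to 2 → 0 H
  atom 3 (O): bond orders sum to 1 → 1 H
  atom 9 (N): bond orders sum to 3 → 0 H
  atom 16 (O): bond orders sum to 2 → 0 H
Lipinski HBD = 1.
Acceptors: N atoms = 1, O atoms = 3 → HBA = 4.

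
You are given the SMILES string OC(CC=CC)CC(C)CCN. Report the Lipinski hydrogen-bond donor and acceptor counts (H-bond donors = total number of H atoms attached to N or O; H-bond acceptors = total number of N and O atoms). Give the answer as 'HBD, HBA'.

Donors: find every N or O and count the H atoms it carries.
  atom 1 (O): bond orders sum to 1 → 1 H
  atom 12 (N): bond orders sum to 1 → 2 H
Lipinski HBD = 3.
Acceptors: N atoms = 1, O atoms = 1 → HBA = 2.

3, 2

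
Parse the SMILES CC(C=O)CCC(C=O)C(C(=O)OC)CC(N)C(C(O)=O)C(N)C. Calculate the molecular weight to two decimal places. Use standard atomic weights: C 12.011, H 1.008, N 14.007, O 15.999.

344.41 g/mol

First, the molecular formula is C16H28N2O6 (counting implicit H from valence).
  C: 16 × 12.011 = 192.176
  H: 28 × 1.008 = 28.224
  N: 2 × 14.007 = 28.014
  O: 6 × 15.999 = 95.994
Sum: 16×12.011 + 28×1.008 + 2×14.007 + 6×15.999 = 344.408 → 344.41 g/mol.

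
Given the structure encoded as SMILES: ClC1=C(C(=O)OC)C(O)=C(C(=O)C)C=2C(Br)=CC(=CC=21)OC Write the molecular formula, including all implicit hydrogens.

C15H12BrClO5

Walk through each heavy atom and fill implicit hydrogens from standard valence (C 4, N 3, O 2, S 2, halogen 1):
  atom 1: Cl (halogen, monovalent) → 0 H
  atom 2: C, bond orders sum to 4 (valence 4) → 0 H
  atom 3: C, bond orders sum to 4 (valence 4) → 0 H
  atom 4: C, bond orders sum to 4 (valence 4) → 0 H
  atom 5: O, bond orders sum to 2 (valence 2) → 0 H
  atom 6: O, bond orders sum to 2 (valence 2) → 0 H
  atom 7: C, bond orders sum to 1 (valence 4) → 3 H
  atom 8: C, bond orders sum to 4 (valence 4) → 0 H
  atom 9: O, bond orders sum to 1 (valence 2) → 1 H
  atom 10: C, bond orders sum to 4 (valence 4) → 0 H
  atom 11: C, bond orders sum to 4 (valence 4) → 0 H
  atom 12: O, bond orders sum to 2 (valence 2) → 0 H
  atom 13: C, bond orders sum to 1 (valence 4) → 3 H
  atom 14: C, bond orders sum to 4 (valence 4) → 0 H
  atom 15: C, bond orders sum to 4 (valence 4) → 0 H
  atom 16: Br (halogen, monovalent) → 0 H
  atom 17: C, bond orders sum to 3 (valence 4) → 1 H
  atom 18: C, bond orders sum to 4 (valence 4) → 0 H
  atom 19: C, bond orders sum to 3 (valence 4) → 1 H
  atom 20: C, bond orders sum to 4 (valence 4) → 0 H
  atom 21: O, bond orders sum to 2 (valence 2) → 0 H
  atom 22: C, bond orders sum to 1 (valence 4) → 3 H
Totals → C:15, H:12, Br:1, Cl:1, O:5.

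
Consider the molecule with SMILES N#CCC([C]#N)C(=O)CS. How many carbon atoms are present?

6

Count every carbon token in the SMILES (each C, including those in ring-closure positions and inside branches).
Carbon count: 6.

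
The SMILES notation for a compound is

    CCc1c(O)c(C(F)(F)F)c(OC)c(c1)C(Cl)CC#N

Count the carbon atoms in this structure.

13

Count every carbon token in the SMILES (each C, including those in ring-closure positions and inside branches).
Carbon count: 13.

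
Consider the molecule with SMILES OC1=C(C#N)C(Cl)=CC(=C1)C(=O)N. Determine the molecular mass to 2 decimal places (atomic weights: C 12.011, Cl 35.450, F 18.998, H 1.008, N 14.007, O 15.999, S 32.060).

196.59 g/mol

First, the molecular formula is C8H5ClN2O2 (counting implicit H from valence).
  C: 8 × 12.011 = 96.088
  Cl: 1 × 35.450 = 35.450
  H: 5 × 1.008 = 5.040
  N: 2 × 14.007 = 28.014
  O: 2 × 15.999 = 31.998
Sum: 8×12.011 + 1×35.450 + 5×1.008 + 2×14.007 + 2×15.999 = 196.590 → 196.59 g/mol.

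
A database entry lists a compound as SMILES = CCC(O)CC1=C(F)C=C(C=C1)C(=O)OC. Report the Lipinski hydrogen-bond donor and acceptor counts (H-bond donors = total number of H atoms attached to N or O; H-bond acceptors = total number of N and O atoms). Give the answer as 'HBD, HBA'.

Donors: find every N or O and count the H atoms it carries.
  atom 4 (O): bond orders sum to 1 → 1 H
  atom 14 (O): bond orders sum to 2 → 0 H
  atom 15 (O): bond orders sum to 2 → 0 H
Lipinski HBD = 1.
Acceptors: N atoms = 0, O atoms = 3 → HBA = 3.

1, 3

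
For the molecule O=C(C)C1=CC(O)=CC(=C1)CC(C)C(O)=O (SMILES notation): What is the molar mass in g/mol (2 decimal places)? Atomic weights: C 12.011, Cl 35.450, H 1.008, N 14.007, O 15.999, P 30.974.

First, the molecular formula is C12H14O4 (counting implicit H from valence).
  C: 12 × 12.011 = 144.132
  H: 14 × 1.008 = 14.112
  O: 4 × 15.999 = 63.996
Sum: 12×12.011 + 14×1.008 + 4×15.999 = 222.240 → 222.24 g/mol.

222.24 g/mol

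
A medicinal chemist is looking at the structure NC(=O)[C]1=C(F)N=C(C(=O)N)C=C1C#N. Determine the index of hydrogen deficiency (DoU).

8

Molecular formula: C8H5FN4O2.
DoU = (2C + 2 + N − H − X) / 2, where X is the halogen count and O/S are ignored.
    = (2·8 + 2 + 4 − 5 − 1) / 2 = 16 / 2 = 8.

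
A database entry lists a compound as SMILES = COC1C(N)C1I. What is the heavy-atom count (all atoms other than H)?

Every atom symbol written in the SMILES (organic subset) is one heavy atom; implicit H are not written.
Heavy atoms by element → C:4, I:1, N:1, O:1.
Total: 7.

7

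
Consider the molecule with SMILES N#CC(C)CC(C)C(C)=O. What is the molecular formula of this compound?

Walk through each heavy atom and fill implicit hydrogens from standard valence (C 4, N 3, O 2, S 2, halogen 1):
  atom 1: N, bond orders sum to 3 (valence 3) → 0 H
  atom 2: C, bond orders sum to 4 (valence 4) → 0 H
  atom 3: C, bond orders sum to 3 (valence 4) → 1 H
  atom 4: C, bond orders sum to 1 (valence 4) → 3 H
  atom 5: C, bond orders sum to 2 (valence 4) → 2 H
  atom 6: C, bond orders sum to 3 (valence 4) → 1 H
  atom 7: C, bond orders sum to 1 (valence 4) → 3 H
  atom 8: C, bond orders sum to 4 (valence 4) → 0 H
  atom 9: C, bond orders sum to 1 (valence 4) → 3 H
  atom 10: O, bond orders sum to 2 (valence 2) → 0 H
Totals → C:8, H:13, N:1, O:1.

C8H13NO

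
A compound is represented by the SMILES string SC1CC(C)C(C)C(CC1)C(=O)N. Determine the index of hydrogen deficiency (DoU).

Molecular formula: C10H19NOS.
DoU = (2C + 2 + N − H − X) / 2, where X is the halogen count and O/S are ignored.
    = (2·10 + 2 + 1 − 19 − 0) / 2 = 4 / 2 = 2.

2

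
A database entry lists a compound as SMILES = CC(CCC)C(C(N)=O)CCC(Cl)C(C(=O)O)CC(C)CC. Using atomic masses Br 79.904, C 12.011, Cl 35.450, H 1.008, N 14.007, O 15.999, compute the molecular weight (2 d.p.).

First, the molecular formula is C17H32ClNO3 (counting implicit H from valence).
  C: 17 × 12.011 = 204.187
  Cl: 1 × 35.450 = 35.450
  H: 32 × 1.008 = 32.256
  N: 1 × 14.007 = 14.007
  O: 3 × 15.999 = 47.997
Sum: 17×12.011 + 1×35.450 + 32×1.008 + 1×14.007 + 3×15.999 = 333.897 → 333.90 g/mol.

333.90 g/mol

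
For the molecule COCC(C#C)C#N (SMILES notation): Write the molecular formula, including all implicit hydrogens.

Walk through each heavy atom and fill implicit hydrogens from standard valence (C 4, N 3, O 2, S 2, halogen 1):
  atom 1: C, bond orders sum to 1 (valence 4) → 3 H
  atom 2: O, bond orders sum to 2 (valence 2) → 0 H
  atom 3: C, bond orders sum to 2 (valence 4) → 2 H
  atom 4: C, bond orders sum to 3 (valence 4) → 1 H
  atom 5: C, bond orders sum to 4 (valence 4) → 0 H
  atom 6: C, bond orders sum to 3 (valence 4) → 1 H
  atom 7: C, bond orders sum to 4 (valence 4) → 0 H
  atom 8: N, bond orders sum to 3 (valence 3) → 0 H
Totals → C:6, H:7, N:1, O:1.
In Hill order: C6H7NO.

C6H7NO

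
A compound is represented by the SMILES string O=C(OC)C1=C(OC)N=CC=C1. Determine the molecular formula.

Walk through each heavy atom and fill implicit hydrogens from standard valence (C 4, N 3, O 2, S 2, halogen 1):
  atom 1: O, bond orders sum to 2 (valence 2) → 0 H
  atom 2: C, bond orders sum to 4 (valence 4) → 0 H
  atom 3: O, bond orders sum to 2 (valence 2) → 0 H
  atom 4: C, bond orders sum to 1 (valence 4) → 3 H
  atom 5: C, bond orders sum to 4 (valence 4) → 0 H
  atom 6: C, bond orders sum to 4 (valence 4) → 0 H
  atom 7: O, bond orders sum to 2 (valence 2) → 0 H
  atom 8: C, bond orders sum to 1 (valence 4) → 3 H
  atom 9: N, bond orders sum to 3 (valence 3) → 0 H
  atom 10: C, bond orders sum to 3 (valence 4) → 1 H
  atom 11: C, bond orders sum to 3 (valence 4) → 1 H
  atom 12: C, bond orders sum to 3 (valence 4) → 1 H
Totals → C:8, H:9, N:1, O:3.

C8H9NO3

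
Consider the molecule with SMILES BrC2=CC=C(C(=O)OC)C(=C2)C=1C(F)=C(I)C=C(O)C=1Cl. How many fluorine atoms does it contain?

1

Scan the SMILES for F atoms (remember two-letter symbols like Cl and Br are single atoms).
Fluorine count: 1.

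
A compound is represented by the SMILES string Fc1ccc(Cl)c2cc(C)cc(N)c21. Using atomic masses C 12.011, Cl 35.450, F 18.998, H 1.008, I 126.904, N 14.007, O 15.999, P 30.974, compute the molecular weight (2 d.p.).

First, the molecular formula is C11H9ClFN (counting implicit H from valence).
  C: 11 × 12.011 = 132.121
  Cl: 1 × 35.450 = 35.450
  F: 1 × 18.998 = 18.998
  H: 9 × 1.008 = 9.072
  N: 1 × 14.007 = 14.007
Sum: 11×12.011 + 1×35.450 + 1×18.998 + 9×1.008 + 1×14.007 = 209.648 → 209.65 g/mol.

209.65 g/mol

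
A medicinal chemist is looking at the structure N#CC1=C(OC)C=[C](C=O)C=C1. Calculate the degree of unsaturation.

Degree of unsaturation = (number of rings) + (number of π bonds).
Ring closures in the SMILES: 1.
π bonds: 4 double bonds (each 1 DoU), 1 triple bond (each 2 DoU) → 6 DoU from unsaturation.
Total DoU = 1 + 6 = 7.

7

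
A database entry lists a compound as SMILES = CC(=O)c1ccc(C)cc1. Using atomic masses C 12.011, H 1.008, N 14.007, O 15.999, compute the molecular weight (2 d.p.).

First, the molecular formula is C9H10O (counting implicit H from valence).
  C: 9 × 12.011 = 108.099
  H: 10 × 1.008 = 10.080
  O: 1 × 15.999 = 15.999
Sum: 9×12.011 + 10×1.008 + 1×15.999 = 134.178 → 134.18 g/mol.

134.18 g/mol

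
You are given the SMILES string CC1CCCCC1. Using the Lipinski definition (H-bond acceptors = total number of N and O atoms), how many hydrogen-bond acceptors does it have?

0

N atoms: 0; O atoms: 0.
Lipinski HBA = 0 + 0 = 0.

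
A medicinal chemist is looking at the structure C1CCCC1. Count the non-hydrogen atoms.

5

Every atom symbol written in the SMILES (organic subset) is one heavy atom; implicit H are not written.
Heavy atoms by element → C:5.
Total: 5.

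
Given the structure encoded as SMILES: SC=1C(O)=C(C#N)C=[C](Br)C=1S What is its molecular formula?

C7H4BrNOS2

Walk through each heavy atom and fill implicit hydrogens from standard valence (C 4, N 3, O 2, S 2, halogen 1):
  atom 1: S, bond orders sum to 1 (valence 2) → 1 H
  atom 2: C, bond orders sum to 4 (valence 4) → 0 H
  atom 3: C, bond orders sum to 4 (valence 4) → 0 H
  atom 4: O, bond orders sum to 1 (valence 2) → 1 H
  atom 5: C, bond orders sum to 4 (valence 4) → 0 H
  atom 6: C, bond orders sum to 4 (valence 4) → 0 H
  atom 7: N, bond orders sum to 3 (valence 3) → 0 H
  atom 8: C, bond orders sum to 3 (valence 4) → 1 H
  atom 9: C with explicit H count 0
  atom 10: Br (halogen, monovalent) → 0 H
  atom 11: C, bond orders sum to 4 (valence 4) → 0 H
  atom 12: S, bond orders sum to 1 (valence 2) → 1 H
Totals → C:7, H:4, Br:1, N:1, O:1, S:2.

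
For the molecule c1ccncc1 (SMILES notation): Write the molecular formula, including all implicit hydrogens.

Walk through each heavy atom and fill implicit hydrogens from standard valence (C 4, N 3, O 2, S 2, halogen 1); for lowercase aromatic atoms, an aromatic c carries 1 H when it has two neighbours and 0 H with three, and aromatic n carries 0 H:
  atom 1: aromatic c, 2 neighbours → 1 H
  atom 2: aromatic c, 2 neighbours → 1 H
  atom 3: aromatic c, 2 neighbours → 1 H
  atom 4: aromatic n, 2 neighbours → 0 H
  atom 5: aromatic c, 2 neighbours → 1 H
  atom 6: aromatic c, 2 neighbours → 1 H
Totals → C:5, H:5, N:1.

C5H5N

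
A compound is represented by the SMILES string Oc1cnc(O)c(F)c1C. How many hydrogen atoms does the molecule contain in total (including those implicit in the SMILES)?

Walk through each heavy atom and fill implicit hydrogens from standard valence (C 4, N 3, O 2, S 2, halogen 1); for lowercase aromatic atoms, an aromatic c carries 1 H when it has two neighbours and 0 H with three, and aromatic n carries 0 H:
  atom 1: O, bond orders sum to 1 (valence 2) → 1 H
  atom 2: aromatic c, 3 neighbours → 0 H
  atom 3: aromatic c, 2 neighbours → 1 H
  atom 4: aromatic n, 2 neighbours → 0 H
  atom 5: aromatic c, 3 neighbours → 0 H
  atom 6: O, bond orders sum to 1 (valence 2) → 1 H
  atom 7: aromatic c, 3 neighbours → 0 H
  atom 8: F (halogen, monovalent) → 0 H
  atom 9: aromatic c, 3 neighbours → 0 H
  atom 10: C, bond orders sum to 1 (valence 4) → 3 H
Total hydrogens: 6.

6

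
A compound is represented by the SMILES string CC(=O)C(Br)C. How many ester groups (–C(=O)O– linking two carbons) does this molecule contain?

Scan the SMILES for the ester motif — none present.
Groups that are present: 1 ketone.

0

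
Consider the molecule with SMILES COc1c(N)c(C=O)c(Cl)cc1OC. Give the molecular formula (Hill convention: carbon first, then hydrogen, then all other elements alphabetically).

Walk through each heavy atom and fill implicit hydrogens from standard valence (C 4, N 3, O 2, S 2, halogen 1); for lowercase aromatic atoms, an aromatic c carries 1 H when it has two neighbours and 0 H with three, and aromatic n carries 0 H:
  atom 1: C, bond orders sum to 1 (valence 4) → 3 H
  atom 2: O, bond orders sum to 2 (valence 2) → 0 H
  atom 3: aromatic c, 3 neighbours → 0 H
  atom 4: aromatic c, 3 neighbours → 0 H
  atom 5: N, bond orders sum to 1 (valence 3) → 2 H
  atom 6: aromatic c, 3 neighbours → 0 H
  atom 7: C, bond orders sum to 3 (valence 4) → 1 H
  atom 8: O, bond orders sum to 2 (valence 2) → 0 H
  atom 9: aromatic c, 3 neighbours → 0 H
  atom 10: Cl (halogen, monovalent) → 0 H
  atom 11: aromatic c, 2 neighbours → 1 H
  atom 12: aromatic c, 3 neighbours → 0 H
  atom 13: O, bond orders sum to 2 (valence 2) → 0 H
  atom 14: C, bond orders sum to 1 (valence 4) → 3 H
Totals → C:9, H:10, Cl:1, N:1, O:3.

C9H10ClNO3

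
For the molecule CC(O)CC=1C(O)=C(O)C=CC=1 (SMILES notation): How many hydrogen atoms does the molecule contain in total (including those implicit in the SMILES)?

Walk through each heavy atom and fill implicit hydrogens from standard valence (C 4, N 3, O 2, S 2, halogen 1):
  atom 1: C, bond orders sum to 1 (valence 4) → 3 H
  atom 2: C, bond orders sum to 3 (valence 4) → 1 H
  atom 3: O, bond orders sum to 1 (valence 2) → 1 H
  atom 4: C, bond orders sum to 2 (valence 4) → 2 H
  atom 5: C, bond orders sum to 4 (valence 4) → 0 H
  atom 6: C, bond orders sum to 4 (valence 4) → 0 H
  atom 7: O, bond orders sum to 1 (valence 2) → 1 H
  atom 8: C, bond orders sum to 4 (valence 4) → 0 H
  atom 9: O, bond orders sum to 1 (valence 2) → 1 H
  atom 10: C, bond orders sum to 3 (valence 4) → 1 H
  atom 11: C, bond orders sum to 3 (valence 4) → 1 H
  atom 12: C, bond orders sum to 3 (valence 4) → 1 H
Total hydrogens: 12.

12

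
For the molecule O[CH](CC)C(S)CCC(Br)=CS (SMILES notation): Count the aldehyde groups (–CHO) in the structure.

Scan the SMILES for the aldehyde motif — none present.
Groups that are present: 1 alkene, 1 hydroxyl, 2 thiol.

0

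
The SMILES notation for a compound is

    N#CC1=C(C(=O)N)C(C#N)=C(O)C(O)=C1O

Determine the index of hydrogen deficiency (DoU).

Molecular formula: C9H5N3O4.
DoU = (2C + 2 + N − H − X) / 2, where X is the halogen count and O/S are ignored.
    = (2·9 + 2 + 3 − 5 − 0) / 2 = 18 / 2 = 9.

9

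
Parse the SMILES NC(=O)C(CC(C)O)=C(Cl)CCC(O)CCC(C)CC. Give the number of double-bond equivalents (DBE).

Degree of unsaturation = (number of rings) + (number of π bonds).
Ring closures in the SMILES: 0.
π bonds: 2 double bonds (each 1 DoU) → 2 DoU from unsaturation.
Total DoU = 0 + 2 = 2.

2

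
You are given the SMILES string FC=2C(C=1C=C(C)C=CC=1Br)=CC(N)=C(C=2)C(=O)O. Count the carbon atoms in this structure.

14

Count every carbon token in the SMILES (each C, including those in ring-closure positions and inside branches).
Carbon count: 14.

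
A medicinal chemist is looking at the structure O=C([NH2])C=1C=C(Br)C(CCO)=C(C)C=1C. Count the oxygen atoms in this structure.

2

Scan the SMILES for O atoms (remember two-letter symbols like Cl and Br are single atoms).
Oxygen count: 2.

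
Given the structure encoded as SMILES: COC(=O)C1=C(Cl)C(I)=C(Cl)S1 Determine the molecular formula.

C6H3Cl2IO2S

Walk through each heavy atom and fill implicit hydrogens from standard valence (C 4, N 3, O 2, S 2, halogen 1):
  atom 1: C, bond orders sum to 1 (valence 4) → 3 H
  atom 2: O, bond orders sum to 2 (valence 2) → 0 H
  atom 3: C, bond orders sum to 4 (valence 4) → 0 H
  atom 4: O, bond orders sum to 2 (valence 2) → 0 H
  atom 5: C, bond orders sum to 4 (valence 4) → 0 H
  atom 6: C, bond orders sum to 4 (valence 4) → 0 H
  atom 7: Cl (halogen, monovalent) → 0 H
  atom 8: C, bond orders sum to 4 (valence 4) → 0 H
  atom 9: I (halogen, monovalent) → 0 H
  atom 10: C, bond orders sum to 4 (valence 4) → 0 H
  atom 11: Cl (halogen, monovalent) → 0 H
  atom 12: S, bond orders sum to 2 (valence 2) → 0 H
Totals → C:6, H:3, Cl:2, I:1, O:2, S:1.
In Hill order: C6H3Cl2IO2S.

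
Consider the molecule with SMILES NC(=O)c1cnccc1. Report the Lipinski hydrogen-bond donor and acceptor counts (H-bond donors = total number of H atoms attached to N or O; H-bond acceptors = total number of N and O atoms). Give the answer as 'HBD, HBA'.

2, 3

Donors: find every N or O and count the H atoms it carries.
  atom 1 (N): bond orders sum to 1 → 2 H
  atom 3 (O): bond orders sum to 2 → 0 H
  atom 6 (N): bond orders sum to 3 → 0 H
Lipinski HBD = 2.
Acceptors: N atoms = 2, O atoms = 1 → HBA = 3.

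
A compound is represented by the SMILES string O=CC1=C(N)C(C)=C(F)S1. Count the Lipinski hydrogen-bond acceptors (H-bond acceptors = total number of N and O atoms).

2

N atoms: 1; O atoms: 1.
Lipinski HBA = 1 + 1 = 2.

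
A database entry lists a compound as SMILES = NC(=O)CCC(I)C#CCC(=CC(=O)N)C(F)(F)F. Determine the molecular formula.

Walk through each heavy atom and fill implicit hydrogens from standard valence (C 4, N 3, O 2, S 2, halogen 1):
  atom 1: N, bond orders sum to 1 (valence 3) → 2 H
  atom 2: C, bond orders sum to 4 (valence 4) → 0 H
  atom 3: O, bond orders sum to 2 (valence 2) → 0 H
  atom 4: C, bond orders sum to 2 (valence 4) → 2 H
  atom 5: C, bond orders sum to 2 (valence 4) → 2 H
  atom 6: C, bond orders sum to 3 (valence 4) → 1 H
  atom 7: I (halogen, monovalent) → 0 H
  atom 8: C, bond orders sum to 4 (valence 4) → 0 H
  atom 9: C, bond orders sum to 4 (valence 4) → 0 H
  atom 10: C, bond orders sum to 2 (valence 4) → 2 H
  atom 11: C, bond orders sum to 4 (valence 4) → 0 H
  atom 12: C, bond orders sum to 3 (valence 4) → 1 H
  atom 13: C, bond orders sum to 4 (valence 4) → 0 H
  atom 14: O, bond orders sum to 2 (valence 2) → 0 H
  atom 15: N, bond orders sum to 1 (valence 3) → 2 H
  atom 16: C, bond orders sum to 4 (valence 4) → 0 H
  atom 17: F (halogen, monovalent) → 0 H
  atom 18: F (halogen, monovalent) → 0 H
  atom 19: F (halogen, monovalent) → 0 H
Totals → C:11, H:12, F:3, I:1, N:2, O:2.

C11H12F3IN2O2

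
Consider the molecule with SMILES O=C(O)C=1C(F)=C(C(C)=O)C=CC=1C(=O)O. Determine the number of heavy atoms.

16

Every atom symbol written in the SMILES (organic subset) is one heavy atom; implicit H are not written.
Heavy atoms by element → C:10, F:1, O:5.
Total: 16.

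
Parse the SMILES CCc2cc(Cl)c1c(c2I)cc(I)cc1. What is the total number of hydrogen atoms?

Walk through each heavy atom and fill implicit hydrogens from standard valence (C 4, N 3, O 2, S 2, halogen 1); for lowercase aromatic atoms, an aromatic c carries 1 H when it has two neighbours and 0 H with three, and aromatic n carries 0 H:
  atom 1: C, bond orders sum to 1 (valence 4) → 3 H
  atom 2: C, bond orders sum to 2 (valence 4) → 2 H
  atom 3: aromatic c, 3 neighbours → 0 H
  atom 4: aromatic c, 2 neighbours → 1 H
  atom 5: aromatic c, 3 neighbours → 0 H
  atom 6: Cl (halogen, monovalent) → 0 H
  atom 7: aromatic c, 3 neighbours → 0 H
  atom 8: aromatic c, 3 neighbours → 0 H
  atom 9: aromatic c, 3 neighbours → 0 H
  atom 10: I (halogen, monovalent) → 0 H
  atom 11: aromatic c, 2 neighbours → 1 H
  atom 12: aromatic c, 3 neighbours → 0 H
  atom 13: I (halogen, monovalent) → 0 H
  atom 14: aromatic c, 2 neighbours → 1 H
  atom 15: aromatic c, 2 neighbours → 1 H
Total hydrogens: 9.

9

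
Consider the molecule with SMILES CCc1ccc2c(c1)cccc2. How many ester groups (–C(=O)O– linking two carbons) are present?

Scan the SMILES for the ester motif — none present.

0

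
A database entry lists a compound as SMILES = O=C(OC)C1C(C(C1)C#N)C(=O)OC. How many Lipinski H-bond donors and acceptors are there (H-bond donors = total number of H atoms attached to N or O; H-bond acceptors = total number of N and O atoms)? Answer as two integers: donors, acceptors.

0, 5

Donors: find every N or O and count the H atoms it carries.
  atom 1 (O): bond orders sum to 2 → 0 H
  atom 3 (O): bond orders sum to 2 → 0 H
  atom 10 (N): bond orders sum to 3 → 0 H
  atom 12 (O): bond orders sum to 2 → 0 H
  atom 13 (O): bond orders sum to 2 → 0 H
Lipinski HBD = 0.
Acceptors: N atoms = 1, O atoms = 4 → HBA = 5.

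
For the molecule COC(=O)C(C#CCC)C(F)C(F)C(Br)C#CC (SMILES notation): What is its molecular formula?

Walk through each heavy atom and fill implicit hydrogens from standard valence (C 4, N 3, O 2, S 2, halogen 1):
  atom 1: C, bond orders sum to 1 (valence 4) → 3 H
  atom 2: O, bond orders sum to 2 (valence 2) → 0 H
  atom 3: C, bond orders sum to 4 (valence 4) → 0 H
  atom 4: O, bond orders sum to 2 (valence 2) → 0 H
  atom 5: C, bond orders sum to 3 (valence 4) → 1 H
  atom 6: C, bond orders sum to 4 (valence 4) → 0 H
  atom 7: C, bond orders sum to 4 (valence 4) → 0 H
  atom 8: C, bond orders sum to 2 (valence 4) → 2 H
  atom 9: C, bond orders sum to 1 (valence 4) → 3 H
  atom 10: C, bond orders sum to 3 (valence 4) → 1 H
  atom 11: F (halogen, monovalent) → 0 H
  atom 12: C, bond orders sum to 3 (valence 4) → 1 H
  atom 13: F (halogen, monovalent) → 0 H
  atom 14: C, bond orders sum to 3 (valence 4) → 1 H
  atom 15: Br (halogen, monovalent) → 0 H
  atom 16: C, bond orders sum to 4 (valence 4) → 0 H
  atom 17: C, bond orders sum to 4 (valence 4) → 0 H
  atom 18: C, bond orders sum to 1 (valence 4) → 3 H
Totals → C:13, H:15, Br:1, F:2, O:2.
In Hill order: C13H15BrF2O2.

C13H15BrF2O2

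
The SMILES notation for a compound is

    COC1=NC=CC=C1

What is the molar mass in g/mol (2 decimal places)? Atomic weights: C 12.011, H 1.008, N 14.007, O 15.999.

109.13 g/mol

First, the molecular formula is C6H7NO (counting implicit H from valence).
  C: 6 × 12.011 = 72.066
  H: 7 × 1.008 = 7.056
  N: 1 × 14.007 = 14.007
  O: 1 × 15.999 = 15.999
Sum: 6×12.011 + 7×1.008 + 1×14.007 + 1×15.999 = 109.128 → 109.13 g/mol.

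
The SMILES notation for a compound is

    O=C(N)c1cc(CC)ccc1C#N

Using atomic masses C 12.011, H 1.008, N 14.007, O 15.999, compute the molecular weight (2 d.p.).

First, the molecular formula is C10H10N2O (counting implicit H from valence).
  C: 10 × 12.011 = 120.110
  H: 10 × 1.008 = 10.080
  N: 2 × 14.007 = 28.014
  O: 1 × 15.999 = 15.999
Sum: 10×12.011 + 10×1.008 + 2×14.007 + 1×15.999 = 174.203 → 174.20 g/mol.

174.20 g/mol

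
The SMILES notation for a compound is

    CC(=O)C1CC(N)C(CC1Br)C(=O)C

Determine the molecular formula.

Walk through each heavy atom and fill implicit hydrogens from standard valence (C 4, N 3, O 2, S 2, halogen 1):
  atom 1: C, bond orders sum to 1 (valence 4) → 3 H
  atom 2: C, bond orders sum to 4 (valence 4) → 0 H
  atom 3: O, bond orders sum to 2 (valence 2) → 0 H
  atom 4: C, bond orders sum to 3 (valence 4) → 1 H
  atom 5: C, bond orders sum to 2 (valence 4) → 2 H
  atom 6: C, bond orders sum to 3 (valence 4) → 1 H
  atom 7: N, bond orders sum to 1 (valence 3) → 2 H
  atom 8: C, bond orders sum to 3 (valence 4) → 1 H
  atom 9: C, bond orders sum to 2 (valence 4) → 2 H
  atom 10: C, bond orders sum to 3 (valence 4) → 1 H
  atom 11: Br (halogen, monovalent) → 0 H
  atom 12: C, bond orders sum to 4 (valence 4) → 0 H
  atom 13: O, bond orders sum to 2 (valence 2) → 0 H
  atom 14: C, bond orders sum to 1 (valence 4) → 3 H
Totals → C:10, H:16, Br:1, N:1, O:2.
In Hill order: C10H16BrNO2.

C10H16BrNO2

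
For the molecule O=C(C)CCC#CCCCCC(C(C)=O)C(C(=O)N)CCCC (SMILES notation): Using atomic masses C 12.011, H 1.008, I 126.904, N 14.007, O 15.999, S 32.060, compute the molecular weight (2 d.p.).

First, the molecular formula is C19H31NO3 (counting implicit H from valence).
  C: 19 × 12.011 = 228.209
  H: 31 × 1.008 = 31.248
  N: 1 × 14.007 = 14.007
  O: 3 × 15.999 = 47.997
Sum: 19×12.011 + 31×1.008 + 1×14.007 + 3×15.999 = 321.461 → 321.46 g/mol.

321.46 g/mol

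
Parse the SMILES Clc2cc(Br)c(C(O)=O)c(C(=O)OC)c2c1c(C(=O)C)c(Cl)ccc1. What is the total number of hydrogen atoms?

Walk through each heavy atom and fill implicit hydrogens from standard valence (C 4, N 3, O 2, S 2, halogen 1); for lowercase aromatic atoms, an aromatic c carries 1 H when it has two neighbours and 0 H with three, and aromatic n carries 0 H:
  atom 1: Cl (halogen, monovalent) → 0 H
  atom 2: aromatic c, 3 neighbours → 0 H
  atom 3: aromatic c, 2 neighbours → 1 H
  atom 4: aromatic c, 3 neighbours → 0 H
  atom 5: Br (halogen, monovalent) → 0 H
  atom 6: aromatic c, 3 neighbours → 0 H
  atom 7: C, bond orders sum to 4 (valence 4) → 0 H
  atom 8: O, bond orders sum to 1 (valence 2) → 1 H
  atom 9: O, bond orders sum to 2 (valence 2) → 0 H
  atom 10: aromatic c, 3 neighbours → 0 H
  atom 11: C, bond orders sum to 4 (valence 4) → 0 H
  atom 12: O, bond orders sum to 2 (valence 2) → 0 H
  atom 13: O, bond orders sum to 2 (valence 2) → 0 H
  atom 14: C, bond orders sum to 1 (valence 4) → 3 H
  atom 15: aromatic c, 3 neighbours → 0 H
  atom 16: aromatic c, 3 neighbours → 0 H
  atom 17: aromatic c, 3 neighbours → 0 H
  atom 18: C, bond orders sum to 4 (valence 4) → 0 H
  atom 19: O, bond orders sum to 2 (valence 2) → 0 H
  atom 20: C, bond orders sum to 1 (valence 4) → 3 H
  atom 21: aromatic c, 3 neighbours → 0 H
  atom 22: Cl (halogen, monovalent) → 0 H
  atom 23: aromatic c, 2 neighbours → 1 H
  atom 24: aromatic c, 2 neighbours → 1 H
  atom 25: aromatic c, 2 neighbours → 1 H
Total hydrogens: 11.

11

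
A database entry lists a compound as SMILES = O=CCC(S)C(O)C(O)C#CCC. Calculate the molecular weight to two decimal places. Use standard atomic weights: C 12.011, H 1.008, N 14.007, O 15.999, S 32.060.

First, the molecular formula is C9H14O3S (counting implicit H from valence).
  C: 9 × 12.011 = 108.099
  H: 14 × 1.008 = 14.112
  O: 3 × 15.999 = 47.997
  S: 1 × 32.060 = 32.060
Sum: 9×12.011 + 14×1.008 + 3×15.999 + 1×32.060 = 202.268 → 202.27 g/mol.

202.27 g/mol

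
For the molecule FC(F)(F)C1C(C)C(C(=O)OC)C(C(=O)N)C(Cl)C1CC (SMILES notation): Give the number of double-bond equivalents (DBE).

3

Molecular formula: C13H19ClF3NO3.
DoU = (2C + 2 + N − H − X) / 2, where X is the halogen count and O/S are ignored.
    = (2·13 + 2 + 1 − 19 − 4) / 2 = 6 / 2 = 3.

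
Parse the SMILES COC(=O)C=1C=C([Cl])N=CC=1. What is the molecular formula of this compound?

Walk through each heavy atom and fill implicit hydrogens from standard valence (C 4, N 3, O 2, S 2, halogen 1):
  atom 1: C, bond orders sum to 1 (valence 4) → 3 H
  atom 2: O, bond orders sum to 2 (valence 2) → 0 H
  atom 3: C, bond orders sum to 4 (valence 4) → 0 H
  atom 4: O, bond orders sum to 2 (valence 2) → 0 H
  atom 5: C, bond orders sum to 4 (valence 4) → 0 H
  atom 6: C, bond orders sum to 3 (valence 4) → 1 H
  atom 7: C, bond orders sum to 4 (valence 4) → 0 H
  atom 8: Cl with explicit H count 0
  atom 9: N, bond orders sum to 3 (valence 3) → 0 H
  atom 10: C, bond orders sum to 3 (valence 4) → 1 H
  atom 11: C, bond orders sum to 3 (valence 4) → 1 H
Totals → C:7, H:6, Cl:1, N:1, O:2.
In Hill order: C7H6ClNO2.

C7H6ClNO2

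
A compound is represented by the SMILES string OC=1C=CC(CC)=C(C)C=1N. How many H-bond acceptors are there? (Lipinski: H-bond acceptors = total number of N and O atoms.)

2

N atoms: 1; O atoms: 1.
Lipinski HBA = 1 + 1 = 2.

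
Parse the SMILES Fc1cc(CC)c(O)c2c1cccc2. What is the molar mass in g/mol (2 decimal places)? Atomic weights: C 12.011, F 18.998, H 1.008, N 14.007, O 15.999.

First, the molecular formula is C12H11FO (counting implicit H from valence).
  C: 12 × 12.011 = 144.132
  F: 1 × 18.998 = 18.998
  H: 11 × 1.008 = 11.088
  O: 1 × 15.999 = 15.999
Sum: 12×12.011 + 1×18.998 + 11×1.008 + 1×15.999 = 190.217 → 190.22 g/mol.

190.22 g/mol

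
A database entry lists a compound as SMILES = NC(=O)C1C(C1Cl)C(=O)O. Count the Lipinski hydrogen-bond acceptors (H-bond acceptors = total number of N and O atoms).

4

N atoms: 1; O atoms: 3.
Lipinski HBA = 1 + 3 = 4.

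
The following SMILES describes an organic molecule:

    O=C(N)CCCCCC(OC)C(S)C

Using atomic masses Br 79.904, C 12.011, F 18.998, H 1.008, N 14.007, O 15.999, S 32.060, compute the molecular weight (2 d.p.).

First, the molecular formula is C10H21NO2S (counting implicit H from valence).
  C: 10 × 12.011 = 120.110
  H: 21 × 1.008 = 21.168
  N: 1 × 14.007 = 14.007
  O: 2 × 15.999 = 31.998
  S: 1 × 32.060 = 32.060
Sum: 10×12.011 + 21×1.008 + 1×14.007 + 2×15.999 + 1×32.060 = 219.343 → 219.34 g/mol.

219.34 g/mol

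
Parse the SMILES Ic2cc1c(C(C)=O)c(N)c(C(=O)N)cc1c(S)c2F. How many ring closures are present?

2

In SMILES, each pair of matching ring-closure digits denotes one ring-closing bond; the number of such bonds equals the number of independent rings.
Ring-closure bonds here: 2.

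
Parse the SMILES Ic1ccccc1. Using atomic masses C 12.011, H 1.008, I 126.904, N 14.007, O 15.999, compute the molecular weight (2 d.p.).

First, the molecular formula is C6H5I (counting implicit H from valence).
  C: 6 × 12.011 = 72.066
  H: 5 × 1.008 = 5.040
  I: 1 × 126.904 = 126.904
Sum: 6×12.011 + 5×1.008 + 1×126.904 = 204.010 → 204.01 g/mol.

204.01 g/mol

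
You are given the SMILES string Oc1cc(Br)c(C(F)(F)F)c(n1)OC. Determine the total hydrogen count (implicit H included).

Walk through each heavy atom and fill implicit hydrogens from standard valence (C 4, N 3, O 2, S 2, halogen 1); for lowercase aromatic atoms, an aromatic c carries 1 H when it has two neighbours and 0 H with three, and aromatic n carries 0 H:
  atom 1: O, bond orders sum to 1 (valence 2) → 1 H
  atom 2: aromatic c, 3 neighbours → 0 H
  atom 3: aromatic c, 2 neighbours → 1 H
  atom 4: aromatic c, 3 neighbours → 0 H
  atom 5: Br (halogen, monovalent) → 0 H
  atom 6: aromatic c, 3 neighbours → 0 H
  atom 7: C, bond orders sum to 4 (valence 4) → 0 H
  atom 8: F (halogen, monovalent) → 0 H
  atom 9: F (halogen, monovalent) → 0 H
  atom 10: F (halogen, monovalent) → 0 H
  atom 11: aromatic c, 3 neighbours → 0 H
  atom 12: aromatic n, 2 neighbours → 0 H
  atom 13: O, bond orders sum to 2 (valence 2) → 0 H
  atom 14: C, bond orders sum to 1 (valence 4) → 3 H
Total hydrogens: 5.

5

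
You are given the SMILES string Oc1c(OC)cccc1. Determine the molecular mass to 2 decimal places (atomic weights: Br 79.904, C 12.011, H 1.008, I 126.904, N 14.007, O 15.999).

124.14 g/mol

First, the molecular formula is C7H8O2 (counting implicit H from valence).
  C: 7 × 12.011 = 84.077
  H: 8 × 1.008 = 8.064
  O: 2 × 15.999 = 31.998
Sum: 7×12.011 + 8×1.008 + 2×15.999 = 124.139 → 124.14 g/mol.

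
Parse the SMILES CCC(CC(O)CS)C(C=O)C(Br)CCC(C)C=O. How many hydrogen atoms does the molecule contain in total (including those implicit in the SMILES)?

Walk through each heavy atom and fill implicit hydrogens from standard valence (C 4, N 3, O 2, S 2, halogen 1):
  atom 1: C, bond orders sum to 1 (valence 4) → 3 H
  atom 2: C, bond orders sum to 2 (valence 4) → 2 H
  atom 3: C, bond orders sum to 3 (valence 4) → 1 H
  atom 4: C, bond orders sum to 2 (valence 4) → 2 H
  atom 5: C, bond orders sum to 3 (valence 4) → 1 H
  atom 6: O, bond orders sum to 1 (valence 2) → 1 H
  atom 7: C, bond orders sum to 2 (valence 4) → 2 H
  atom 8: S, bond orders sum to 1 (valence 2) → 1 H
  atom 9: C, bond orders sum to 3 (valence 4) → 1 H
  atom 10: C, bond orders sum to 3 (valence 4) → 1 H
  atom 11: O, bond orders sum to 2 (valence 2) → 0 H
  atom 12: C, bond orders sum to 3 (valence 4) → 1 H
  atom 13: Br (halogen, monovalent) → 0 H
  atom 14: C, bond orders sum to 2 (valence 4) → 2 H
  atom 15: C, bond orders sum to 2 (valence 4) → 2 H
  atom 16: C, bond orders sum to 3 (valence 4) → 1 H
  atom 17: C, bond orders sum to 1 (valence 4) → 3 H
  atom 18: C, bond orders sum to 3 (valence 4) → 1 H
  atom 19: O, bond orders sum to 2 (valence 2) → 0 H
Total hydrogens: 25.

25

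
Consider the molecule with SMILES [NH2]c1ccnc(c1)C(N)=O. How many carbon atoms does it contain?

6

Count every carbon token in the SMILES (each C, including those in ring-closure positions and inside branches).
Carbon count: 6.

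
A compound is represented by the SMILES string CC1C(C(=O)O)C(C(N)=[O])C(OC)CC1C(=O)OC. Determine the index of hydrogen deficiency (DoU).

4

Degree of unsaturation = (number of rings) + (number of π bonds).
Ring closures in the SMILES: 1.
π bonds: 3 double bonds (each 1 DoU) → 3 DoU from unsaturation.
Total DoU = 1 + 3 = 4.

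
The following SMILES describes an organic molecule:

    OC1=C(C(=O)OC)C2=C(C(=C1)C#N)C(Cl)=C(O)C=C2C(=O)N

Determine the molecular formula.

C14H9ClN2O5

Walk through each heavy atom and fill implicit hydrogens from standard valence (C 4, N 3, O 2, S 2, halogen 1):
  atom 1: O, bond orders sum to 1 (valence 2) → 1 H
  atom 2: C, bond orders sum to 4 (valence 4) → 0 H
  atom 3: C, bond orders sum to 4 (valence 4) → 0 H
  atom 4: C, bond orders sum to 4 (valence 4) → 0 H
  atom 5: O, bond orders sum to 2 (valence 2) → 0 H
  atom 6: O, bond orders sum to 2 (valence 2) → 0 H
  atom 7: C, bond orders sum to 1 (valence 4) → 3 H
  atom 8: C, bond orders sum to 4 (valence 4) → 0 H
  atom 9: C, bond orders sum to 4 (valence 4) → 0 H
  atom 10: C, bond orders sum to 4 (valence 4) → 0 H
  atom 11: C, bond orders sum to 3 (valence 4) → 1 H
  atom 12: C, bond orders sum to 4 (valence 4) → 0 H
  atom 13: N, bond orders sum to 3 (valence 3) → 0 H
  atom 14: C, bond orders sum to 4 (valence 4) → 0 H
  atom 15: Cl (halogen, monovalent) → 0 H
  atom 16: C, bond orders sum to 4 (valence 4) → 0 H
  atom 17: O, bond orders sum to 1 (valence 2) → 1 H
  atom 18: C, bond orders sum to 3 (valence 4) → 1 H
  atom 19: C, bond orders sum to 4 (valence 4) → 0 H
  atom 20: C, bond orders sum to 4 (valence 4) → 0 H
  atom 21: O, bond orders sum to 2 (valence 2) → 0 H
  atom 22: N, bond orders sum to 1 (valence 3) → 2 H
Totals → C:14, H:9, Cl:1, N:2, O:5.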